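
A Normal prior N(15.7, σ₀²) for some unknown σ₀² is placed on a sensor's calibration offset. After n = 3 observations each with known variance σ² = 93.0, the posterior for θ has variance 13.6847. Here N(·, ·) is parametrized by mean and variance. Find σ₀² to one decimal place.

For the Normal–Normal model with known σ², precisions add: τ_n = τ₀ + n/σ².
So 1/σ₀² = 1/13.6847 − 3/93.0 = 0.073074 − 0.032258 = 0.040816.
Hence σ₀² = 1/0.040816 ≈ 24.5.

σ₀² = 24.5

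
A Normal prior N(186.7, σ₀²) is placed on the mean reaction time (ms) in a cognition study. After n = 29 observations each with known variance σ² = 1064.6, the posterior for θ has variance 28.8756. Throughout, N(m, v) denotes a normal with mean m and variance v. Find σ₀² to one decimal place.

σ₀² = 135.3

For the Normal–Normal model with known σ², precisions add: τ_n = τ₀ + n/σ².
So 1/σ₀² = 1/28.8756 − 29/1064.6 = 0.034631 − 0.027240 = 0.007391.
Hence σ₀² = 1/0.007391 ≈ 135.3.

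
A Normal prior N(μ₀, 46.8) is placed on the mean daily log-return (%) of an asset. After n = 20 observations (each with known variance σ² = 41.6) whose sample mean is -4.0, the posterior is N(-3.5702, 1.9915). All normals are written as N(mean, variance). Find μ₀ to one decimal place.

μ₀ = 6.1

With known observation variance, the Normal–Normal posterior has precision τ_n = τ₀ + n/σ² and mean μ_n = (τ₀μ₀ + (n/σ²)x̄)/τ_n.
Here τ₀ = 1/46.8 = 0.021368 and τ_data = 20/41.6 = 0.480769, so τ_n = 0.502137.
Rearranging for μ₀: μ₀ = (μ_n·τ_n − τ_data·x̄)/τ₀ = (-3.5702·0.502137 − 0.480769·-4.0) / 0.021368 = 0.130346/0.021368 ≈ 6.1.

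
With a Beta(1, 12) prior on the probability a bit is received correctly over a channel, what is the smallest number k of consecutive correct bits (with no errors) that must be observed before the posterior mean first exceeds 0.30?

k = 5

After k correct bits and 0 errors the posterior is Beta(1+k, 12), with mean (1+k)/(1+12+k).
Set (1+k)/(13+k) > 0.30 and solve: k > (0.30·13 − 1)/(1 − 0.30) = 4.143.
The smallest integer exceeding 4.143 is 5.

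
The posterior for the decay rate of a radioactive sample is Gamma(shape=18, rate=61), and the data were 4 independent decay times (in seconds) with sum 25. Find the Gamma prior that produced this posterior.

Gamma(shape=14, rate=36)

For an exponential likelihood with a Gamma(α, β) prior on the rate, n observations with total T give posterior Gamma(α+n, β+T).
So α = 18 − 4 = 14 and β = 61 − 25 = 36.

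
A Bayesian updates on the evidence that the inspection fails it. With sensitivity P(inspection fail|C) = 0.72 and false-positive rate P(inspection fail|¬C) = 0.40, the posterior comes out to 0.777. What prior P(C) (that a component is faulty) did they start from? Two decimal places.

In odds form, posterior odds = prior odds × likelihood ratio, so prior odds = posterior odds ÷ LR.
Posterior odds = 0.777/(1−0.777) = 3.4843. LR = 0.72/0.40 = 1.8000.
Prior odds = 3.4843/1.8000 = 1.9357, so P(C) = 1.9357/(1+1.9357) ≈ 0.66.

P(C) = 0.66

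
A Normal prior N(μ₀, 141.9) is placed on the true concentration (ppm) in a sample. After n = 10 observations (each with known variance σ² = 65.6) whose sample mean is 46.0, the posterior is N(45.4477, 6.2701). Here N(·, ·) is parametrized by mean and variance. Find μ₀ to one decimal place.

The posterior mean is a precision-weighted average: μ_n = (τ₀μ₀ + τ_data·x̄)/(τ₀+τ_data), with τ₀=1/σ₀² and τ_data=n/σ².
Here τ₀ = 1/141.9 = 0.007047 and τ_data = 10/65.6 = 0.152439, so τ_n = 0.159486.
Rearranging for μ₀: μ₀ = (μ_n·τ_n − τ_data·x̄)/τ₀ = (45.4477·0.159486 − 0.152439·46.0) / 0.007047 = 0.236078/0.007047 ≈ 33.5.

μ₀ = 33.5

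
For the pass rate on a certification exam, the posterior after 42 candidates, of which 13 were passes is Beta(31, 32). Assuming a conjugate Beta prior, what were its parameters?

Beta is conjugate to the binomial likelihood: posterior = Beta(a+s, b+f).
So a = 31 − 13 = 18 and b = 32 − 29 = 3.

Beta(18, 3)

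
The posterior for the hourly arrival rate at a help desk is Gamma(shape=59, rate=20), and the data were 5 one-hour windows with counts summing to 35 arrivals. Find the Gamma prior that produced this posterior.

A Gamma(α, β) prior (rate parametrization) on a Poisson rate with n observations summing to S gives posterior Gamma(α+S, β+n).
So α = 59 − 35 = 24 and β = 20 − 5 = 15.

Gamma(shape=24, rate=15)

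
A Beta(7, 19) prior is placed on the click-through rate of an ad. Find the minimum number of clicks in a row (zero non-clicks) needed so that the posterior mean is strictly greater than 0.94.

After k clicks and 0 non-clicks the posterior is Beta(7+k, 19), with mean (7+k)/(7+19+k).
Set (7+k)/(26+k) > 0.94 and solve: k > (0.94·26 − 7)/(1 − 0.94) = 290.667.
The smallest integer exceeding 290.667 is 291.

k = 291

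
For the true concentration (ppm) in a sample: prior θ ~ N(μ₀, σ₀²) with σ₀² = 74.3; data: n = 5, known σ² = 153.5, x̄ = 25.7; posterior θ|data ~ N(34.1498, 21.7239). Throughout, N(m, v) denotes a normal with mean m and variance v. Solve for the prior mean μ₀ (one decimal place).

With known observation variance, the Normal–Normal posterior has precision τ_n = τ₀ + n/σ² and mean μ_n = (τ₀μ₀ + (n/σ²)x̄)/τ_n.
Here τ₀ = 1/74.3 = 0.013459 and τ_data = 5/153.5 = 0.032573, so τ_n = 0.046032.
Rearranging for μ₀: μ₀ = (μ_n·τ_n − τ_data·x̄)/τ₀ = (34.1498·0.046032 − 0.032573·25.7) / 0.013459 = 0.734857/0.013459 ≈ 54.6.

μ₀ = 54.6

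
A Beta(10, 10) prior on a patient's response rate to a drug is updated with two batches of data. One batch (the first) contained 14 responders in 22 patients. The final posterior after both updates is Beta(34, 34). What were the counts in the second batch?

Because Beta–binomial updating is additive in the counts, the combined data contributed (α_post−α_prior, β_post−β_prior) successes and failures.
Total across both batches: 34−10=24 responders, 34−10=24 non-responders.
Subtract the first batch: 24−14=10 responders and 24−8=16 non-responders.

10 responders and 16 non-responders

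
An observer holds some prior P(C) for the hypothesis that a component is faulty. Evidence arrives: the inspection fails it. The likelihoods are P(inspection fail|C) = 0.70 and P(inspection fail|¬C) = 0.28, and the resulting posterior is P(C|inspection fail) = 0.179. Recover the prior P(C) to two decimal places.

P(C) = 0.08

Bayes' rule in odds form gives O(C|E) = O(C)·[P(E|C)/P(E|¬C)], hence O(C) = O(C|E)/LR.
Posterior odds = 0.179/(1−0.179) = 0.2180. LR = 0.70/0.28 = 2.5000.
Prior odds = 0.2180/2.5000 = 0.0872, so P(C) = 0.0872/(1+0.0872) ≈ 0.08.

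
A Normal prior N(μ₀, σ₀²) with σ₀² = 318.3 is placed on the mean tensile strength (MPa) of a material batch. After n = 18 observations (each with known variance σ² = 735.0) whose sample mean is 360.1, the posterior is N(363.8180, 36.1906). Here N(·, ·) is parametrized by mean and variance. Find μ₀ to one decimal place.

The posterior mean is a precision-weighted average: μ_n = (τ₀μ₀ + τ_data·x̄)/(τ₀+τ_data), with τ₀=1/σ₀² and τ_data=n/σ².
Here τ₀ = 1/318.3 = 0.003142 and τ_data = 18/735.0 = 0.024490, so τ_n = 0.027632.
Rearranging for μ₀: μ₀ = (μ_n·τ_n − τ_data·x̄)/τ₀ = (363.8180·0.027632 − 0.024490·360.1) / 0.003142 = 1.234170/0.003142 ≈ 392.8.

μ₀ = 392.8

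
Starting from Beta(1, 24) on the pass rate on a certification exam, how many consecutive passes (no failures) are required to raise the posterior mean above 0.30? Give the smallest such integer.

After k passes and 0 failures the posterior is Beta(1+k, 24), with mean (1+k)/(1+24+k).
Set (1+k)/(25+k) > 0.30 and solve: k > (0.30·25 − 1)/(1 − 0.30) = 9.286.
The smallest integer exceeding 9.286 is 10, and checking k=10: (11)/(35) = 0.3143 > 0.30.

k = 10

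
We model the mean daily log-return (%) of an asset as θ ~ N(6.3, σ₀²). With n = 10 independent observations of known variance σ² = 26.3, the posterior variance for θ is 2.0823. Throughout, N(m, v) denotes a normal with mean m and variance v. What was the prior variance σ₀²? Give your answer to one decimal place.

For the Normal–Normal model with known σ², precisions add: τ_n = τ₀ + n/σ².
So 1/σ₀² = 1/2.0823 − 10/26.3 = 0.480238 − 0.380228 = 0.100010.
Hence σ₀² = 1/0.100010 ≈ 10.0.

σ₀² = 10.0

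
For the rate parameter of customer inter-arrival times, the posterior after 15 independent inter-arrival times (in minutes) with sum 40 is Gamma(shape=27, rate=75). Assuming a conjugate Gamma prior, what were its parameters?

Gamma(shape=12, rate=35)

For an exponential likelihood with a Gamma(α, β) prior on the rate, n observations with total T give posterior Gamma(α+n, β+T).
So α = 27 − 15 = 12 and β = 75 − 40 = 35.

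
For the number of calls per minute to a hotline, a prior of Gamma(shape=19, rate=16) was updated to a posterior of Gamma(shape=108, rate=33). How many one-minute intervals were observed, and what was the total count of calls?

Gamma–Poisson conjugacy: posterior shape = α + Σxᵢ, posterior rate = β + n.
Matching: Σxᵢ = 108 − 19 = 89 and n = 33 − 16 = 17.

n = 17 one-minute intervals with total 89 calls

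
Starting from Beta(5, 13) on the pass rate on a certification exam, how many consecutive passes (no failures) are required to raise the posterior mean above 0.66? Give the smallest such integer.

After k passes and 0 failures the posterior is Beta(5+k, 13), with mean (5+k)/(5+13+k).
Set (5+k)/(18+k) > 0.66 and solve: k > (0.66·18 − 5)/(1 − 0.66) = 20.235.
The smallest integer exceeding 20.235 is 21, and checking k=21: (26)/(39) = 0.6667 > 0.66.

k = 21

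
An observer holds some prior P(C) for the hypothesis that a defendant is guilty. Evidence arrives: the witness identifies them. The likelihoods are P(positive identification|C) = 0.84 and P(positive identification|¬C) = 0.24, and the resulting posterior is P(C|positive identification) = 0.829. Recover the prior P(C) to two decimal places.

P(C) = 0.58

Bayes' rule in odds form gives O(C|E) = O(C)·[P(E|C)/P(E|¬C)], hence O(C) = O(C|E)/LR.
Posterior odds = 0.829/(1−0.829) = 4.8480. LR = 0.84/0.24 = 3.5000.
Prior odds = 4.8480/3.5000 = 1.3851, so P(C) = 1.3851/(1+1.3851) ≈ 0.58.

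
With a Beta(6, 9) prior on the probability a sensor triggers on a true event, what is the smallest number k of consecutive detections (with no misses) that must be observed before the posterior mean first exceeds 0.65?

k = 11

After k detections and 0 misses the posterior is Beta(6+k, 9), with mean (6+k)/(6+9+k).
Set (6+k)/(15+k) > 0.65 and solve: k > (0.65·15 − 6)/(1 − 0.65) = 10.714.
The smallest integer exceeding 10.714 is 11.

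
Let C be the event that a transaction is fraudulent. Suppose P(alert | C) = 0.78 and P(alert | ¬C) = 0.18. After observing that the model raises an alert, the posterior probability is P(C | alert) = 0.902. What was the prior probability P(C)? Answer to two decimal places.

In odds form, posterior odds = prior odds × likelihood ratio, so prior odds = posterior odds ÷ LR.
Posterior odds = 0.902/(1−0.902) = 9.2041. LR = 0.78/0.18 = 4.3333.
Prior odds = 9.2041/4.3333 = 2.1240, so P(C) = 2.1240/(1+2.1240) ≈ 0.68.

P(C) = 0.68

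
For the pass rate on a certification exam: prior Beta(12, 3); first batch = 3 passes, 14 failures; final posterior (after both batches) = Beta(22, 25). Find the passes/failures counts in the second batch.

7 passes and 8 failures

Sequential conjugate updates are equivalent to a single update on the pooled data, so total successes = posterior α − prior α and total failures = posterior β − prior β.
Total across both batches: 22−12=10 passes, 25−3=22 failures.
Subtract the first batch: 10−3=7 passes and 22−14=8 failures.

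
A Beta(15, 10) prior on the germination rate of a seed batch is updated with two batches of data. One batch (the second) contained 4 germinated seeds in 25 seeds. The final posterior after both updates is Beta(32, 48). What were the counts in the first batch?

Because Beta–binomial updating is additive in the counts, the combined data contributed (α_post−α_prior, β_post−β_prior) successes and failures.
Total across both batches: 32−15=17 germinated seeds, 48−10=38 non-germinating seeds.
Subtract the second batch: 17−4=13 germinated seeds and 38−21=17 non-germinating seeds.

13 germinated seeds and 17 non-germinating seeds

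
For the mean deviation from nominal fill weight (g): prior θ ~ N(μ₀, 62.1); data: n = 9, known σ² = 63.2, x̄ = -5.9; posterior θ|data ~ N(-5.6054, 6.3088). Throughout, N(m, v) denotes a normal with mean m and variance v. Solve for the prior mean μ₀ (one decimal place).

μ₀ = -3.0

With known observation variance, the Normal–Normal posterior has precision τ_n = τ₀ + n/σ² and mean μ_n = (τ₀μ₀ + (n/σ²)x̄)/τ_n.
Here τ₀ = 1/62.1 = 0.016103 and τ_data = 9/63.2 = 0.142405, so τ_n = 0.158508.
Rearranging for μ₀: μ₀ = (μ_n·τ_n − τ_data·x̄)/τ₀ = (-5.6054·0.158508 − 0.142405·-5.9) / 0.016103 = -0.048311/0.016103 ≈ -3.0.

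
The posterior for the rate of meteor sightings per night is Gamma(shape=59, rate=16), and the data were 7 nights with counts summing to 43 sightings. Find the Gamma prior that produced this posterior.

A Gamma(α, β) prior (rate parametrization) on a Poisson rate with n observations summing to S gives posterior Gamma(α+S, β+n).
So α = 59 − 43 = 16 and β = 16 − 7 = 9.

Gamma(shape=16, rate=9)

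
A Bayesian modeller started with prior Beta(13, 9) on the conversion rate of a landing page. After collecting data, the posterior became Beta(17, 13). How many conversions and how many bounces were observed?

A Beta(a, b) prior with s successes and f failures in binomial data gives a Beta(a+s, b+f) posterior.
So s = 17 − 13 = 4 and f = 13 − 9 = 4.

4 conversions and 4 bounces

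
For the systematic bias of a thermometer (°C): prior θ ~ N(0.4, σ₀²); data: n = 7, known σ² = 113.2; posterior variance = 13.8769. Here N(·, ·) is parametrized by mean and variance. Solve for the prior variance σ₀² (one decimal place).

For the Normal–Normal model with known σ², precisions add: τ_n = τ₀ + n/σ².
So 1/σ₀² = 1/13.8769 − 7/113.2 = 0.072062 − 0.061837 = 0.010225.
Hence σ₀² = 1/0.010225 ≈ 97.8.

σ₀² = 97.8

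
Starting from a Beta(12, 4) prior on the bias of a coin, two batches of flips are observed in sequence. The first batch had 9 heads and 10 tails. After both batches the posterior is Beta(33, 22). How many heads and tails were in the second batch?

12 heads and 8 tails

Sequential conjugate updates are equivalent to a single update on the pooled data, so total successes = posterior α − prior α and total failures = posterior β − prior β.
Total across both batches: 33−12=21 heads, 22−4=18 tails.
Subtract the first batch: 21−9=12 heads and 18−10=8 tails.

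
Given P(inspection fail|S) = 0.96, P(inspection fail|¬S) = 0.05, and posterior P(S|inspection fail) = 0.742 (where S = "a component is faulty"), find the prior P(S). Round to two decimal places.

In odds form, posterior odds = prior odds × likelihood ratio, so prior odds = posterior odds ÷ LR.
Posterior odds = 0.742/(1−0.742) = 2.8760. LR = 0.96/0.05 = 19.2000.
Prior odds = 2.8760/19.2000 = 0.1498, so P(S) = 0.1498/(1+0.1498) ≈ 0.13.

P(S) = 0.13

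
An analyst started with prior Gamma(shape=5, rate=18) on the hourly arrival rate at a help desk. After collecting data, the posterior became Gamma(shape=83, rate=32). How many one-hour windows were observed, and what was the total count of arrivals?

Gamma–Poisson conjugacy: posterior shape = α + Σxᵢ, posterior rate = β + n.
Matching: Σxᵢ = 83 − 5 = 78 and n = 32 − 18 = 14.

n = 14 one-hour windows with total 78 arrivals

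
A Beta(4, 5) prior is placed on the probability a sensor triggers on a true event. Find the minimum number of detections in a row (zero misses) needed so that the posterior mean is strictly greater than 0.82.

After k detections and 0 misses the posterior is Beta(4+k, 5), with mean (4+k)/(4+5+k).
Set (4+k)/(9+k) > 0.82 and solve: k > (0.82·9 − 4)/(1 − 0.82) = 18.778.
The smallest integer exceeding 18.778 is 19.

k = 19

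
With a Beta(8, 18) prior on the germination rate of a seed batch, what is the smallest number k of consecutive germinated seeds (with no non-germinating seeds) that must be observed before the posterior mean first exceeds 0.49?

After k germinated seeds and 0 non-germinating seeds the posterior is Beta(8+k, 18), with mean (8+k)/(8+18+k).
Set (8+k)/(26+k) > 0.49 and solve: k > (0.49·26 − 8)/(1 − 0.49) = 9.294.
The smallest integer exceeding 9.294 is 10.

k = 10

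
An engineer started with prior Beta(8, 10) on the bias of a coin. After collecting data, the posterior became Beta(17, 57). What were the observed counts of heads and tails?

9 heads and 47 tails

A Beta(a, b) prior with s successes and f failures in binomial data gives a Beta(a+s, b+f) posterior.
So s = 17 − 8 = 9 and f = 57 − 10 = 47.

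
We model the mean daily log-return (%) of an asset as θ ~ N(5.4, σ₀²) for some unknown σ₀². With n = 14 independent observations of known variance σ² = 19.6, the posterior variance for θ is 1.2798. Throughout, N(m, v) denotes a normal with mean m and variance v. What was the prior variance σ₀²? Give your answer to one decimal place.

σ₀² = 14.9

For the Normal–Normal model with known σ², precisions add: τ_n = τ₀ + n/σ².
So 1/σ₀² = 1/1.2798 − 14/19.6 = 0.781372 − 0.714286 = 0.067086.
Hence σ₀² = 1/0.067086 ≈ 14.9.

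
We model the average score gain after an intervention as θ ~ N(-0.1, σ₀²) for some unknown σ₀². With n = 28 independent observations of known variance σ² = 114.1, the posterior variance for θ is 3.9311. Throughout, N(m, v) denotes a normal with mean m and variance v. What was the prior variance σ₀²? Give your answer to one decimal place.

σ₀² = 111.3

For the Normal–Normal model with known σ², precisions add: τ_n = τ₀ + n/σ².
So 1/σ₀² = 1/3.9311 − 28/114.1 = 0.254382 − 0.245399 = 0.008983.
Hence σ₀² = 1/0.008983 ≈ 111.3.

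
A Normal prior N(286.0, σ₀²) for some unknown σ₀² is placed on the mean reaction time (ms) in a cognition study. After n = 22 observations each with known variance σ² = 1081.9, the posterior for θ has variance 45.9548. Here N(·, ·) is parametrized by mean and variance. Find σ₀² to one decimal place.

Posterior precision equals prior precision plus data precision: 1/σ_n² = 1/σ₀² + n/σ².
So 1/σ₀² = 1/45.9548 − 22/1081.9 = 0.021761 − 0.020335 = 0.001426.
Hence σ₀² = 1/0.001426 ≈ 701.3.

σ₀² = 701.3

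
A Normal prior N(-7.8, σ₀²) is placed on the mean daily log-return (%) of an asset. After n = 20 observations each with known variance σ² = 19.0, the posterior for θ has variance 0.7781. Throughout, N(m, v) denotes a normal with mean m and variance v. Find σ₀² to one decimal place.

σ₀² = 4.3

Posterior precision equals prior precision plus data precision: 1/σ_n² = 1/σ₀² + n/σ².
So 1/σ₀² = 1/0.7781 − 20/19.0 = 1.285182 − 1.052632 = 0.232550.
Hence σ₀² = 1/0.232550 ≈ 4.3.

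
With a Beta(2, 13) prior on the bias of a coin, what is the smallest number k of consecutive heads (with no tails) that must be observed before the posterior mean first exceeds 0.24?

After k heads and 0 tails the posterior is Beta(2+k, 13), with mean (2+k)/(2+13+k).
Set (2+k)/(15+k) > 0.24 and solve: k > (0.24·15 − 2)/(1 − 0.24) = 2.105.
The smallest integer exceeding 2.105 is 3, and checking k=3: (5)/(18) = 0.2778 > 0.24.

k = 3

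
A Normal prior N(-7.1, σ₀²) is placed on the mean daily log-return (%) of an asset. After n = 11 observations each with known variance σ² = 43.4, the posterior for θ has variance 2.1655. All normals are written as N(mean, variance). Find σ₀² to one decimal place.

σ₀² = 4.8

For the Normal–Normal model with known σ², precisions add: τ_n = τ₀ + n/σ².
So 1/σ₀² = 1/2.1655 − 11/43.4 = 0.461787 − 0.253456 = 0.208331.
Hence σ₀² = 1/0.208331 ≈ 4.8.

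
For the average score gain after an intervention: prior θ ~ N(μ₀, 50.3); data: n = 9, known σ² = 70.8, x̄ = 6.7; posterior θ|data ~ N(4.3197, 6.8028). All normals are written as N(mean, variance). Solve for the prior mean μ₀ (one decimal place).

μ₀ = -10.9

The posterior mean is a precision-weighted average: μ_n = (τ₀μ₀ + τ_data·x̄)/(τ₀+τ_data), with τ₀=1/σ₀² and τ_data=n/σ².
Here τ₀ = 1/50.3 = 0.019881 and τ_data = 9/70.8 = 0.127119, so τ_n = 0.147000.
Rearranging for μ₀: μ₀ = (μ_n·τ_n − τ_data·x̄)/τ₀ = (4.3197·0.147000 − 0.127119·6.7) / 0.019881 = -0.216701/0.019881 ≈ -10.9.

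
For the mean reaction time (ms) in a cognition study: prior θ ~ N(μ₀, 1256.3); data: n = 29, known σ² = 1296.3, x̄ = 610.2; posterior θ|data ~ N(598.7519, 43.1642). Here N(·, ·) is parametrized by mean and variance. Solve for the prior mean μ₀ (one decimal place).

With known observation variance, the Normal–Normal posterior has precision τ_n = τ₀ + n/σ² and mean μ_n = (τ₀μ₀ + (n/σ²)x̄)/τ_n.
Here τ₀ = 1/1256.3 = 0.000796 and τ_data = 29/1296.3 = 0.022371, so τ_n = 0.023167.
Rearranging for μ₀: μ₀ = (μ_n·τ_n − τ_data·x̄)/τ₀ = (598.7519·0.023167 − 0.022371·610.2) / 0.000796 = 0.220501/0.000796 ≈ 277.0.

μ₀ = 277.0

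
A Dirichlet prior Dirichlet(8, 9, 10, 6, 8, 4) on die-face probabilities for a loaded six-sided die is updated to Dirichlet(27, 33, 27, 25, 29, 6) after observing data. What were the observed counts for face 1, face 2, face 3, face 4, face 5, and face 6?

For a Dirichlet(α) prior with multinomial counts c, the posterior is Dirichlet(α + c) componentwise.
Counts are posterior − prior componentwise: 27−8=19, 33−9=24, 27−10=17, 25−6=19, 29−8=21, 6−4=2.

counts (19, 24, 17, 19, 21, 2)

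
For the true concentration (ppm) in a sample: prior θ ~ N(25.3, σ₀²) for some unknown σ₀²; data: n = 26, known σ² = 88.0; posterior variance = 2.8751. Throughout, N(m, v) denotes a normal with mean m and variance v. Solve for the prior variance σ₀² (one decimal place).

Posterior precision equals prior precision plus data precision: 1/σ_n² = 1/σ₀² + n/σ².
So 1/σ₀² = 1/2.8751 − 26/88.0 = 0.347814 − 0.295455 = 0.052359.
Hence σ₀² = 1/0.052359 ≈ 19.1.

σ₀² = 19.1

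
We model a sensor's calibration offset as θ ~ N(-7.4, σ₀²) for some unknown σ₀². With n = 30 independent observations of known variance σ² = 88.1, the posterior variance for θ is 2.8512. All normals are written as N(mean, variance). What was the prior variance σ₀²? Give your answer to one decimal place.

σ₀² = 98.0

Posterior precision equals prior precision plus data precision: 1/σ_n² = 1/σ₀² + n/σ².
So 1/σ₀² = 1/2.8512 − 30/88.1 = 0.350730 − 0.340522 = 0.010208.
Hence σ₀² = 1/0.010208 ≈ 98.0.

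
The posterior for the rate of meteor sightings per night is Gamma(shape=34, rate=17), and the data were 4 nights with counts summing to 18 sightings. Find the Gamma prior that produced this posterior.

Gamma–Poisson conjugacy: posterior shape = α + Σxᵢ, posterior rate = β + n.
So α = 34 − 18 = 16 and β = 17 − 4 = 13.

Gamma(shape=16, rate=13)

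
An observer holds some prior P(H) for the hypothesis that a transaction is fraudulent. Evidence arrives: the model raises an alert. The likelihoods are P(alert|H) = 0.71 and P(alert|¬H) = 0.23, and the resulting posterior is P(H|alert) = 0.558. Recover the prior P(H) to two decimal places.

P(H) = 0.29

Bayes' rule in odds form gives O(H|E) = O(H)·[P(E|H)/P(E|¬H)], hence O(H) = O(H|E)/LR.
Posterior odds = 0.558/(1−0.558) = 1.2624. LR = 0.71/0.23 = 3.0870.
Prior odds = 1.2624/3.0870 = 0.4089, so P(H) = 0.4089/(1+0.4089) ≈ 0.29.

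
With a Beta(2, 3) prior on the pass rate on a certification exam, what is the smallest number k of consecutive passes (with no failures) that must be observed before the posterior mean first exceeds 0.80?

k = 11

After k passes and 0 failures the posterior is Beta(2+k, 3), with mean (2+k)/(2+3+k).
Set (2+k)/(5+k) > 0.80 and solve: k > (0.80·5 − 2)/(1 − 0.80) = 10.000.
The smallest integer exceeding 10.000 is 11.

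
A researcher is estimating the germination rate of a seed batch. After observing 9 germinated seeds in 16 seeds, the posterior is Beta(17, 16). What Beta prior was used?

Under Beta–binomial conjugacy the posterior parameters are (a+s, b+f).
Subtract the data counts: 17−9=8, 16−7=9.

Beta(8, 9)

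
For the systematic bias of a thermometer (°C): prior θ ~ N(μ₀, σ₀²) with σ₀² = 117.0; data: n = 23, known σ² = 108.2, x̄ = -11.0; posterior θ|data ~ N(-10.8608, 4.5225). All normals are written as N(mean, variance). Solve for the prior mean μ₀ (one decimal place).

μ₀ = -7.4

With known observation variance, the Normal–Normal posterior has precision τ_n = τ₀ + n/σ² and mean μ_n = (τ₀μ₀ + (n/σ²)x̄)/τ_n.
Here τ₀ = 1/117.0 = 0.008547 and τ_data = 23/108.2 = 0.212569, so τ_n = 0.221116.
Rearranging for μ₀: μ₀ = (μ_n·τ_n − τ_data·x̄)/τ₀ = (-10.8608·0.221116 − 0.212569·-11.0) / 0.008547 = -0.063238/0.008547 ≈ -7.4.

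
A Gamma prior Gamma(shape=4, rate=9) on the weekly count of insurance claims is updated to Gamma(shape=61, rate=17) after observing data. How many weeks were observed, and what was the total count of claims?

n = 8 weeks with total 57 claims

A Gamma(α, β) prior (rate parametrization) on a Poisson rate with n observations summing to S gives posterior Gamma(α+S, β+n).
Matching: Σxᵢ = 61 − 4 = 57 and n = 17 − 9 = 8.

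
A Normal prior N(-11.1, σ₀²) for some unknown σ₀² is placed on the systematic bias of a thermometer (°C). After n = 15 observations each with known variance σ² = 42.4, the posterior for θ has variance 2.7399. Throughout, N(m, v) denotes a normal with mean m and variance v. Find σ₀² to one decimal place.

For the Normal–Normal model with known σ², precisions add: τ_n = τ₀ + n/σ².
So 1/σ₀² = 1/2.7399 − 15/42.4 = 0.364977 − 0.353774 = 0.011203.
Hence σ₀² = 1/0.011203 ≈ 89.3.

σ₀² = 89.3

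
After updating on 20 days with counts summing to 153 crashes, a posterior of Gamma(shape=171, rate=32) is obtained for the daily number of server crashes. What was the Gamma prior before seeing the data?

Gamma(shape=18, rate=12)

A Gamma(α, β) prior (rate parametrization) on a Poisson rate with n observations summing to S gives posterior Gamma(α+S, β+n).
So α = 171 − 153 = 18 and β = 32 − 20 = 12.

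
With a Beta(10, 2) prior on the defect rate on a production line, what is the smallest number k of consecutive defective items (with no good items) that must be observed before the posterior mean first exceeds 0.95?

After k defective items and 0 good items the posterior is Beta(10+k, 2), with mean (10+k)/(10+2+k).
Set (10+k)/(12+k) > 0.95 and solve: k > (0.95·12 − 10)/(1 − 0.95) = 28.000.
The smallest integer exceeding 28.000 is 29, and checking k=29: (39)/(41) = 0.9512 > 0.95.

k = 29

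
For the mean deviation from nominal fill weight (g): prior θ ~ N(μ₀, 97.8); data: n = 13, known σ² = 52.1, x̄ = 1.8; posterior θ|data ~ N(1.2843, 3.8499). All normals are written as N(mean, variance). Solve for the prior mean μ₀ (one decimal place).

μ₀ = -11.3

With known observation variance, the Normal–Normal posterior has precision τ_n = τ₀ + n/σ² and mean μ_n = (τ₀μ₀ + (n/σ²)x̄)/τ_n.
Here τ₀ = 1/97.8 = 0.010225 and τ_data = 13/52.1 = 0.249520, so τ_n = 0.259745.
Rearranging for μ₀: μ₀ = (μ_n·τ_n − τ_data·x̄)/τ₀ = (1.2843·0.259745 − 0.249520·1.8) / 0.010225 = -0.115545/0.010225 ≈ -11.3.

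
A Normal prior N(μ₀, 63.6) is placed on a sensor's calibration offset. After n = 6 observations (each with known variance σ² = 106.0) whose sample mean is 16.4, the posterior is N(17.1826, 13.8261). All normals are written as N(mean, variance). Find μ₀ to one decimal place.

μ₀ = 20.0

With known observation variance, the Normal–Normal posterior has precision τ_n = τ₀ + n/σ² and mean μ_n = (τ₀μ₀ + (n/σ²)x̄)/τ_n.
Here τ₀ = 1/63.6 = 0.015723 and τ_data = 6/106.0 = 0.056604, so τ_n = 0.072327.
Rearranging for μ₀: μ₀ = (μ_n·τ_n − τ_data·x̄)/τ₀ = (17.1826·0.072327 − 0.056604·16.4) / 0.015723 = 0.314460/0.015723 ≈ 20.0.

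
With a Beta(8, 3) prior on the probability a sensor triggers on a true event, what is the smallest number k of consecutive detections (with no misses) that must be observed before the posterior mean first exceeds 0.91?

k = 23

After k detections and 0 misses the posterior is Beta(8+k, 3), with mean (8+k)/(8+3+k).
Set (8+k)/(11+k) > 0.91 and solve: k > (0.91·11 − 8)/(1 − 0.91) = 22.333.
The smallest integer exceeding 22.333 is 23, and checking k=23: (31)/(34) = 0.9118 > 0.91.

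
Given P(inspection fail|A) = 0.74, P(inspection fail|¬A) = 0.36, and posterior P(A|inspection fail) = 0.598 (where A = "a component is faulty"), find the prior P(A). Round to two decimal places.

P(A) = 0.42

Bayes' rule in odds form gives O(A|E) = O(A)·[P(E|A)/P(E|¬A)], hence O(A) = O(A|E)/LR.
Posterior odds = 0.598/(1−0.598) = 1.4876. LR = 0.74/0.36 = 2.0556.
Prior odds = 1.4876/2.0556 = 0.7237, so P(A) = 0.7237/(1+0.7237) ≈ 0.42.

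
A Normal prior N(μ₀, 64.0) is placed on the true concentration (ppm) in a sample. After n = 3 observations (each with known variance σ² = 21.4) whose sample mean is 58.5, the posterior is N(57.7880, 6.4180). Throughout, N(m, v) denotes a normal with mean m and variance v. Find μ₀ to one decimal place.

μ₀ = 51.4

The posterior mean is a precision-weighted average: μ_n = (τ₀μ₀ + τ_data·x̄)/(τ₀+τ_data), with τ₀=1/σ₀² and τ_data=n/σ².
Here τ₀ = 1/64.0 = 0.015625 and τ_data = 3/21.4 = 0.140187, so τ_n = 0.155812.
Rearranging for μ₀: μ₀ = (μ_n·τ_n − τ_data·x̄)/τ₀ = (57.7880·0.155812 − 0.140187·58.5) / 0.015625 = 0.803124/0.015625 ≈ 51.4.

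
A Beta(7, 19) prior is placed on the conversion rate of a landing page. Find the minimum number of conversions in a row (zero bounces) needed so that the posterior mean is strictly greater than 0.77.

k = 57

After k conversions and 0 bounces the posterior is Beta(7+k, 19), with mean (7+k)/(7+19+k).
Set (7+k)/(26+k) > 0.77 and solve: k > (0.77·26 − 7)/(1 − 0.77) = 56.609.
The smallest integer exceeding 56.609 is 57.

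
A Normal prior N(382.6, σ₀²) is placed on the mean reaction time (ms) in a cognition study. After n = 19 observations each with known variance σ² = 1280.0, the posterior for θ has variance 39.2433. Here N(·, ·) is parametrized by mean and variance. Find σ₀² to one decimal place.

σ₀² = 94.0

For the Normal–Normal model with known σ², precisions add: τ_n = τ₀ + n/σ².
So 1/σ₀² = 1/39.2433 − 19/1280.0 = 0.025482 − 0.014844 = 0.010638.
Hence σ₀² = 1/0.010638 ≈ 94.0.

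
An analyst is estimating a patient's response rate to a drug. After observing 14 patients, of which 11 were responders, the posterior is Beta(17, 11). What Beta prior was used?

A Beta(a, b) prior with s successes and f failures in binomial data gives a Beta(a+s, b+f) posterior.
So a = 17 − 11 = 6 and b = 11 − 3 = 8.

Beta(6, 8)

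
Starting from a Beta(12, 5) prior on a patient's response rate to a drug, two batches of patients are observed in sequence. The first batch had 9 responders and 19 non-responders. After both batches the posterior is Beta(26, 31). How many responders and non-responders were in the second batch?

Because Beta–binomial updating is additive in the counts, the combined data contributed (α_post−α_prior, β_post−β_prior) successes and failures.
Total across both batches: 26−12=14 responders, 31−5=26 non-responders.
Subtract the first batch: 14−9=5 responders and 26−19=7 non-responders.

5 responders and 7 non-responders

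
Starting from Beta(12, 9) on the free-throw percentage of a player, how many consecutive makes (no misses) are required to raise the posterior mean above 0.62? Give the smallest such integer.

After k makes and 0 misses the posterior is Beta(12+k, 9), with mean (12+k)/(12+9+k).
Set (12+k)/(21+k) > 0.62 and solve: k > (0.62·21 − 12)/(1 − 0.62) = 2.684.
The smallest integer exceeding 2.684 is 3.

k = 3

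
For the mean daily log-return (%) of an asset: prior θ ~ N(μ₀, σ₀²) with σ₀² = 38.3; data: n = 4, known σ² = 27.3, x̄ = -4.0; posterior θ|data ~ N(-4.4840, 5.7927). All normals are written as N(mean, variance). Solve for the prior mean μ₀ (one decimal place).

With known observation variance, the Normal–Normal posterior has precision τ_n = τ₀ + n/σ² and mean μ_n = (τ₀μ₀ + (n/σ²)x̄)/τ_n.
Here τ₀ = 1/38.3 = 0.026110 and τ_data = 4/27.3 = 0.146520, so τ_n = 0.172630.
Rearranging for μ₀: μ₀ = (μ_n·τ_n − τ_data·x̄)/τ₀ = (-4.4840·0.172630 − 0.146520·-4.0) / 0.026110 = -0.187993/0.026110 ≈ -7.2.

μ₀ = -7.2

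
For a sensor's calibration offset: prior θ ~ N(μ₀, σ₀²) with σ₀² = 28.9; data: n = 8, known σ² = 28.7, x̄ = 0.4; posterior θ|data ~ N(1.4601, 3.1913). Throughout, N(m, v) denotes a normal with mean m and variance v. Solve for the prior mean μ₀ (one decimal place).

μ₀ = 10.0

With known observation variance, the Normal–Normal posterior has precision τ_n = τ₀ + n/σ² and mean μ_n = (τ₀μ₀ + (n/σ²)x̄)/τ_n.
Here τ₀ = 1/28.9 = 0.034602 and τ_data = 8/28.7 = 0.278746, so τ_n = 0.313348.
Rearranging for μ₀: μ₀ = (μ_n·τ_n − τ_data·x̄)/τ₀ = (1.4601·0.313348 − 0.278746·0.4) / 0.034602 = 0.346021/0.034602 ≈ 10.0.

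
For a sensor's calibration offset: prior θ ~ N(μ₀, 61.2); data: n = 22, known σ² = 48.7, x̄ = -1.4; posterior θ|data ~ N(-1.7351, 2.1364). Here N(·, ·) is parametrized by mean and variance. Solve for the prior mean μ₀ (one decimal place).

The posterior mean is a precision-weighted average: μ_n = (τ₀μ₀ + τ_data·x̄)/(τ₀+τ_data), with τ₀=1/σ₀² and τ_data=n/σ².
Here τ₀ = 1/61.2 = 0.016340 and τ_data = 22/48.7 = 0.451745, so τ_n = 0.468085.
Rearranging for μ₀: μ₀ = (μ_n·τ_n − τ_data·x̄)/τ₀ = (-1.7351·0.468085 − 0.451745·-1.4) / 0.016340 = -0.179731/0.016340 ≈ -11.0.

μ₀ = -11.0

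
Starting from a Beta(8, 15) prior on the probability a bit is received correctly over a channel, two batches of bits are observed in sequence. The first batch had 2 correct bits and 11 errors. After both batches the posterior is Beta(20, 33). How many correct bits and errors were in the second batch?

Sequential conjugate updates are equivalent to a single update on the pooled data, so total successes = posterior α − prior α and total failures = posterior β − prior β.
Total across both batches: 20−8=12 correct bits, 33−15=18 errors.
Subtract the first batch: 12−2=10 correct bits and 18−11=7 errors.

10 correct bits and 7 errors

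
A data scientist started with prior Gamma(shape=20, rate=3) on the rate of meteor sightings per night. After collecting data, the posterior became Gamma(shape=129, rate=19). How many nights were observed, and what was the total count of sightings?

Gamma–Poisson conjugacy: posterior shape = α + Σxᵢ, posterior rate = β + n.
Matching: Σxᵢ = 129 − 20 = 109 and n = 19 − 3 = 16.

n = 16 nights with total 109 sightings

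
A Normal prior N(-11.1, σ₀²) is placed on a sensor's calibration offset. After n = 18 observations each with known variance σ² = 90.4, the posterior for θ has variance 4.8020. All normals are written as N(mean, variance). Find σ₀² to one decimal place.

σ₀² = 109.5

Posterior precision equals prior precision plus data precision: 1/σ_n² = 1/σ₀² + n/σ².
So 1/σ₀² = 1/4.8020 − 18/90.4 = 0.208247 − 0.199115 = 0.009132.
Hence σ₀² = 1/0.009132 ≈ 109.5.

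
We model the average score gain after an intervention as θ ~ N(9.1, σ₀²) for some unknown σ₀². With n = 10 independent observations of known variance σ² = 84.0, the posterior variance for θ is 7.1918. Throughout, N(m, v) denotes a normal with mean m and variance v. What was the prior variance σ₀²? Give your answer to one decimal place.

Posterior precision equals prior precision plus data precision: 1/σ_n² = 1/σ₀² + n/σ².
So 1/σ₀² = 1/7.1918 − 10/84.0 = 0.139047 − 0.119048 = 0.019999.
Hence σ₀² = 1/0.019999 ≈ 50.0.

σ₀² = 50.0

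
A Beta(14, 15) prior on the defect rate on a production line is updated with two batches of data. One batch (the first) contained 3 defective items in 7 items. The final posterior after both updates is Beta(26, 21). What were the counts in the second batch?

Because Beta–binomial updating is additive in the counts, the combined data contributed (α_post−α_prior, β_post−β_prior) successes and failures.
Total across both batches: 26−14=12 defective items, 21−15=6 good items.
Subtract the first batch: 12−3=9 defective items and 6−4=2 good items.

9 defective items and 2 good items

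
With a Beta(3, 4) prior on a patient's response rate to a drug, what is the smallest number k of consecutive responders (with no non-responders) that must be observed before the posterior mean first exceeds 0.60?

k = 4

After k responders and 0 non-responders the posterior is Beta(3+k, 4), with mean (3+k)/(3+4+k).
Set (3+k)/(7+k) > 0.60 and solve: k > (0.60·7 − 3)/(1 − 0.60) = 3.000.
The smallest integer exceeding 3.000 is 4, and checking k=4: (7)/(11) = 0.6364 > 0.60.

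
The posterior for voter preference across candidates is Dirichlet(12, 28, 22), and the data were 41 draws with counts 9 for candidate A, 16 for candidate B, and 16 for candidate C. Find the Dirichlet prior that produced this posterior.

Dirichlet(3, 12, 6)

For a Dirichlet(α) prior with multinomial counts c, the posterior is Dirichlet(α + c) componentwise.
Subtract each count from the matching posterior parameter: 12−9=3, 28−16=12, 22−16=6.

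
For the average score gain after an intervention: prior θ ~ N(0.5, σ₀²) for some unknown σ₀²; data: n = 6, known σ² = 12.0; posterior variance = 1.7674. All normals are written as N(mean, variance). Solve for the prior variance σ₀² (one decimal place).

Posterior precision equals prior precision plus data precision: 1/σ_n² = 1/σ₀² + n/σ².
So 1/σ₀² = 1/1.7674 − 6/12.0 = 0.565803 − 0.500000 = 0.065803.
Hence σ₀² = 1/0.065803 ≈ 15.2.

σ₀² = 15.2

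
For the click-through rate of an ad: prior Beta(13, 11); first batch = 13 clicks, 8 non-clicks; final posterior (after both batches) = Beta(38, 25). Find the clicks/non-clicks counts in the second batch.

Sequential conjugate updates are equivalent to a single update on the pooled data, so total successes = posterior α − prior α and total failures = posterior β − prior β.
Total across both batches: 38−13=25 clicks, 25−11=14 non-clicks.
Subtract the first batch: 25−13=12 clicks and 14−8=6 non-clicks.

12 clicks and 6 non-clicks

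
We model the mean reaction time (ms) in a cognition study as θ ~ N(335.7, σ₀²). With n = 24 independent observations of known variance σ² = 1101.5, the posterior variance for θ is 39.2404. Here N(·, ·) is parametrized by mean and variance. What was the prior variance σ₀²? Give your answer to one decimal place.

Posterior precision equals prior precision plus data precision: 1/σ_n² = 1/σ₀² + n/σ².
So 1/σ₀² = 1/39.2404 − 24/1101.5 = 0.025484 − 0.021788 = 0.003696.
Hence σ₀² = 1/0.003696 ≈ 270.6.

σ₀² = 270.6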